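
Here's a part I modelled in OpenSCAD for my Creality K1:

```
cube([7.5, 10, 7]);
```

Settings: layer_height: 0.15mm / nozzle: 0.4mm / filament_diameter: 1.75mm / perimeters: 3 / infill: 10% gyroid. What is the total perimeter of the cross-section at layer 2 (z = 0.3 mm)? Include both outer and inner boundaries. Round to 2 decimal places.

35.00 mm

At z = 0.3 mm: the cube (footprint 7.5×10) is included at this height (perimeter 35.00 mm). Overall, the cross-section is a single solid region. Total boundary length (outer) = 35.00 mm.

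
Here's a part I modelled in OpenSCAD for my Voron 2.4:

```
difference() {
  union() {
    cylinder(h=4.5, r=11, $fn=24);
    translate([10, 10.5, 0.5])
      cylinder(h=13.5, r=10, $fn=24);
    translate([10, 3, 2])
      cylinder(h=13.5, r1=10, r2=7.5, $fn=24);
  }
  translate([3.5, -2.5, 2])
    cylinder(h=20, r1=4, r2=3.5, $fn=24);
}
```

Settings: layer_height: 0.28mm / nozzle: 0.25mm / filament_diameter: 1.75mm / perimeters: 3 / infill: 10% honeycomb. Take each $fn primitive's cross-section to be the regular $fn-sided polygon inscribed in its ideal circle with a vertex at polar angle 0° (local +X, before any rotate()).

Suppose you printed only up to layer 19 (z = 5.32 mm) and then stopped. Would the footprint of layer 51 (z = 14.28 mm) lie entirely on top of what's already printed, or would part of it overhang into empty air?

part overhangs

Compare the two slices. At z = 5.32: the cylinder is absent (z outside [0, 4.5]); the r=10 cylinder at (10, 10.5) contributes a regular 24-gon of circumradius 10 (area = (24/2)·10.000²·sin(360°/24) = 310.58 mm²); the cone at (10, 3) (r1=10→r2=7.5) has section circumradius 9.385 here — a regular 24-gon (area = (24/2)·9.385²·sin(360°/24) = 273.57 mm²); Merging all regions: the regions partially overlap — summed areas 584.15 mm² minus the doubly-counted overlap 150.74 mm² gives 433.41 mm² — area = 433.41 mm²; the cone at (3.5, -2.5): at t=0.166 of its height the radius interpolates to r₁+(r₂−r₁)t = 3.917, giving a regular 24-gon of that circumradius (area = (24/2)·3.917²·sin(360°/24) = 47.65 mm²); Taking the first minus the rest: starting from that combined region (433.41 mm²), the cone at (3.5, -2.5) partially overlaps it — only the 28.03 mm² overlap (of its 47.65 mm²) is removed, clipping the outline — area = 405.39 mm². At z = 14.28: the cylinder does not reach this height (z outside [0, 4.5]); the cylinder at (10, 10.5) is not intersected at this z (z outside [0.5, 14]); the cone at (10, 3) (r1=10→r2=7.5) has section circumradius 7.726 here — a regular 24-gon (area = (24/2)·7.726²·sin(360°/24) = 185.39 mm²); Taking the union: only the cone at (10, 3) is present, so the union is just that shape — area = 185.39 mm²; the cone at (3.5, -2.5) contributes a regular 24-gon of circumradius 3.693 (interpolated between r1=4 and r2=3.5 at t=0.614) (area = (24/2)·3.693²·sin(360°/24) = 42.36 mm²); After the difference (first − rest): starting from the result so far (185.39 mm²), the cone at (3.5, -2.5) partially overlaps it — only the 13.28 mm² overlap (of its 42.36 mm²) is removed, clipping the outline — area = 172.11 mm². Checking containment: at z = 14.28 the cross-section extends beyond the z = 5.32 cross-section by about 1.90 mm².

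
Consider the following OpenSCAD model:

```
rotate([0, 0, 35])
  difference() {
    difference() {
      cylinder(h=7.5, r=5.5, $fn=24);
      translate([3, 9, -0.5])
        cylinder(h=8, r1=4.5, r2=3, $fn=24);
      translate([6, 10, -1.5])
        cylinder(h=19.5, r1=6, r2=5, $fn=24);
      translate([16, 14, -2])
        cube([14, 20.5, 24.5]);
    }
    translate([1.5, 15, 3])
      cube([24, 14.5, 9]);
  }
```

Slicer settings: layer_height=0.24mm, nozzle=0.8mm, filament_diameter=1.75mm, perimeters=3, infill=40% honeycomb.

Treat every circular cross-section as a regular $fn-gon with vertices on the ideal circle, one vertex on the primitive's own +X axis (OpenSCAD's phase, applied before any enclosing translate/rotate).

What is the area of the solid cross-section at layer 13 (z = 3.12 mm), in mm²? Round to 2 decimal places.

At z = 3.12 mm: the r=5.5 cylinder contributes a regular 24-gon of circumradius 5.5 (area = (24/2)·5.500²·sin(360°/24) = 93.95 mm²); the cone at (3, 9): at t=0.453 of its height the radius interpolates to r₁+(r₂−r₁)t = 3.821, giving a regular 24-gon of that circumradius (area = (24/2)·3.821²·sin(360°/24) = 45.35 mm²); the cone at (6, 10): at t=0.237 of its height the radius interpolates to r₁+(r₂−r₁)t = 5.763, giving a regular 24-gon of that circumradius (area = (24/2)·5.763²·sin(360°/24) = 103.15 mm²); the cube at (16, 14) (footprint 14×20.5) is included at this height (area 287.00 mm²); Taking the first minus the rest: starting from the r=5.5 cylinder (93.95 mm²), the cone at (3, 9) misses the remaining region (no effect); the cone at (6, 10) misses the remaining region (no effect); the 14×20.5 cube at (16, 14) misses the remaining region (no effect) — area = 93.95 mm²; the 24×14.5 cube at (1.5, 15) contributes its full rectangle (area 348.00 mm²); Taking the first minus the rest: starting from that combined region (93.95 mm²), the 24×14.5 cube at (1.5, 15) misses the remaining region (no effect) — area = 93.95 mm²; (whole slice rotated 35° about Z — lengths, areas and connectivity unchanged). Overall, the cross-section is a single solid region. Net area = 93.95 mm².

93.95 mm²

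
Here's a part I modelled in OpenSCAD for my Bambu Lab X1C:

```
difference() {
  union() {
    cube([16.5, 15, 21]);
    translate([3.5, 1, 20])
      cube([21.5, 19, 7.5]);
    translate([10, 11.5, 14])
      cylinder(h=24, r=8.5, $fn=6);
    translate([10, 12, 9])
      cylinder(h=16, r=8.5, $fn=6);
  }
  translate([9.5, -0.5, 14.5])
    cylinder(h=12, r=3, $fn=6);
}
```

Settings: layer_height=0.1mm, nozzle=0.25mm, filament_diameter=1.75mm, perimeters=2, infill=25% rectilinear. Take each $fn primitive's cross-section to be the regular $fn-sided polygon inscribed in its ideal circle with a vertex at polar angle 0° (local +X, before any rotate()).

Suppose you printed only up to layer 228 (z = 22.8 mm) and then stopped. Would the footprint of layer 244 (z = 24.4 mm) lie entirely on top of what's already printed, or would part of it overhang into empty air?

Compare the two slices. At z = 22.8: the cube does not reach this height (z outside [0, 21]); the 21.5×19 cube at (3.5, 1) contributes its full rectangle (area 408.50 mm²); the r=8.5 cylinder at (10, 11.5) gives a regular 6-gon of circumradius 8.5 (constant along its height) (area = (6/2)·8.500²·sin(360°/6) = 187.71 mm²); the r=8.5 cylinder at (10, 12) contributes a regular 6-gon of circumradius 8.5 (area = (6/2)·8.500²·sin(360°/6) = 187.71 mm²); Taking the union: the regions partially overlap — summed areas 783.92 mm² minus the doubly-counted overlap 367.53 mm² gives 416.39 mm² — area = 416.39 mm²; the cylinder at (9.5, -0.5): section is a regular 6-gon, circumradius r=3 (area = (6/2)·3.000²·sin(360°/6) = 23.38 mm²); Subtracting the remaining from the first: starting from that combined region (416.39 mm²), the r=3 cylinder at (9.5, -0.5) partially overlaps it — only the 3.99 mm² overlap (of its 23.38 mm²) is removed, clipping the outline — area = 412.40 mm². At z = 24.4: the cube is not intersected at this z (z outside [0, 21]); the cube at (3.5, 1) is present — its section is the full 21.5×19 rectangle (area 408.50 mm²); the cylinder at (10, 11.5): section is a regular 6-gon, circumradius r=8.5 (area = (6/2)·8.500²·sin(360°/6) = 187.71 mm²); the r=8.5 cylinder at (10, 12) contributes a regular 6-gon of circumradius 8.5 (area = (6/2)·8.500²·sin(360°/6) = 187.71 mm²); Taking the union: the regions partially overlap — summed areas 783.92 mm² minus the doubly-counted overlap 367.53 mm² gives 416.39 mm² — area = 416.39 mm²; the cylinder at (9.5, -0.5): section is a regular 6-gon, circumradius r=3 (area = (6/2)·3.000²·sin(360°/6) = 23.38 mm²); Subtracting the remaining from the first: starting from that combined region (416.39 mm²), the r=3 cylinder at (9.5, -0.5) partially overlaps it — only the 3.99 mm² overlap (of its 23.38 mm²) is removed, clipping the outline — area = 412.40 mm². Checking containment: the cross-section at z = 24.4 is a subset of the cross-section at z = 22.8.

entirely on top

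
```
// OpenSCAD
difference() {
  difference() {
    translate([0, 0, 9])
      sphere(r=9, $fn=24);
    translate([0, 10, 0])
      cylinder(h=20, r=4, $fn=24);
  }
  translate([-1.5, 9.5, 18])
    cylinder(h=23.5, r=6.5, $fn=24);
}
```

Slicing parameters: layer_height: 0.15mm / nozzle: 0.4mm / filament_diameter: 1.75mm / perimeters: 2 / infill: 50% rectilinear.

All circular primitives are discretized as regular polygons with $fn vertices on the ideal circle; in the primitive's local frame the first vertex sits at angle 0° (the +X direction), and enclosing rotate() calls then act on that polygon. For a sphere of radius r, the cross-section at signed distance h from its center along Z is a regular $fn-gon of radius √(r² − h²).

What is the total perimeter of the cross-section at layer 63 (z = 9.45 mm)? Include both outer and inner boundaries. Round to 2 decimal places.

57.74 mm

At z = 9.45 mm: the r=9 sphere slices to a regular 24-gon of circumradius 8.989 (√(r²−h²) with h=0.45 from center) (perimeter = 2·24·8.989·sin(180°/24) = 56.32 mm); the r=4 cylinder at (0, 10) gives a regular 24-gon of circumradius 4 (constant along its height) (perimeter = 2·24·4.000·sin(180°/24) = 25.06 mm); After the difference (first − rest): starting from the r=9 sphere, the r=4 cylinder at (0, 10) partially overlaps it — only the 14.56 mm² overlap (of its 49.69 mm²) is removed, clipping the outline — boundary = 57.74 mm; the cylinder at (-1.5, 9.5) is not intersected at this z (z outside [18, 41.5]); Taking the first minus the rest: none of the subtracted shapes is present at this height, so that combined region is unchanged — boundary = 57.74 mm. Overall, the cross-section is a single solid region. Total boundary length (outer) = 57.74 mm.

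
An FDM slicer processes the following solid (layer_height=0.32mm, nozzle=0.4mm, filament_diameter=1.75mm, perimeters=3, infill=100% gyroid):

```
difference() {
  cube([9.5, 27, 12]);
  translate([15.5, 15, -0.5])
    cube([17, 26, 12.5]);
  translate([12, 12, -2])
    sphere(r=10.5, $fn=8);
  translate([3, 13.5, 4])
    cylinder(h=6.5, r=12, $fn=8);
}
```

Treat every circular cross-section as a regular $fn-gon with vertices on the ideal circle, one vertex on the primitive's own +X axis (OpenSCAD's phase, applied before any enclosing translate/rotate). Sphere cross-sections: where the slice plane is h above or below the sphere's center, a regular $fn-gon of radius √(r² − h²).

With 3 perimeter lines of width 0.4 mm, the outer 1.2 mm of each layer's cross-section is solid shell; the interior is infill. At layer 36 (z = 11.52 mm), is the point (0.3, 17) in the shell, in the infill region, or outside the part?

shell

At z = 11.52 mm: the cube is present — its section is the full 9.5×27 rectangle; the cube at (15.5, 15) is present — its section is the full 17×26 rectangle; the sphere at (12, 12) is not intersected at this z (|z−center|=13.520 > r=10.5); the cylinder at (3, 13.5) is absent (z outside [4, 10.5]); After the difference (first − rest): starting from the 9.5×27 cube, the 17×26 cube at (15.5, 15) misses the remaining region (no effect) — 1 connected region. Overall, the cross-section is a single solid region. The nearest boundary edge runs (0.00, 0.00)→(0.00, 27.00); distance from the point to it = 0.30 mm. The point is inside the cross-section, 0.30 mm from the nearest boundary — within the 1.2 mm shell band (3 × 0.4).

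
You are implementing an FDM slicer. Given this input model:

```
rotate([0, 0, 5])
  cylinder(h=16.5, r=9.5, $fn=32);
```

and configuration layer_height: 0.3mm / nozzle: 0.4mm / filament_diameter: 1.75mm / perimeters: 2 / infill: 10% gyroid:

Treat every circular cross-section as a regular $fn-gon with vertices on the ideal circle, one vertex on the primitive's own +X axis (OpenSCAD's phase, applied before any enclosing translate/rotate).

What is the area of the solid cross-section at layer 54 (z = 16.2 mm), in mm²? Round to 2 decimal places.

At z = 16.2 mm: the cylinder: section is a regular 32-gon, circumradius r=9.5 (area = (32/2)·9.500²·sin(360°/32) = 281.71 mm²); (whole slice rotated 5° about Z — lengths, areas and connectivity unchanged). Overall, the cross-section is a single solid region. Net area = 281.71 mm².

281.71 mm²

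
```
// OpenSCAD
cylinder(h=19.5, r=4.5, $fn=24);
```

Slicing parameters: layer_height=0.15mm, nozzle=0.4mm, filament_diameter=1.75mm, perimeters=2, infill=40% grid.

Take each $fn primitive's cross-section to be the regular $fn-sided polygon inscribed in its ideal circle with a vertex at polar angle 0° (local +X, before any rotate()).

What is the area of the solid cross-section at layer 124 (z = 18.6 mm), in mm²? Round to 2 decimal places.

62.89 mm²

At z = 18.6 mm: the cylinder: section is a regular 24-gon, circumradius r=4.5 (area = (24/2)·4.500²·sin(360°/24) = 62.89 mm²). Overall, the cross-section is a single solid region. Net area = 62.89 mm².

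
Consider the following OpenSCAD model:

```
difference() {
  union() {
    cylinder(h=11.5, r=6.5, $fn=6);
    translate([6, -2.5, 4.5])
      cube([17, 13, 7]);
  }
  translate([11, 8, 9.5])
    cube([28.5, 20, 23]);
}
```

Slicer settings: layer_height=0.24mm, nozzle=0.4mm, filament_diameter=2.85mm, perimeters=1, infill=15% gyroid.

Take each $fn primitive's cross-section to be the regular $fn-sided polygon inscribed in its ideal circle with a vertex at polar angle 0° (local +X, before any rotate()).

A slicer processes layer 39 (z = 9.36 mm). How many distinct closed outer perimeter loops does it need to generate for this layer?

1

At z = 9.36 mm: the r=6.5 cylinder gives a regular 6-gon of circumradius 6.5 (constant along its height); the cube at (6, -2.5) (footprint 17×13) is included at this height; Merging all regions: the regions partially overlap (shared area 0.43 mm²), so overlapping operands fuse into one piece — 1 connected region; the cube at (11, 8) is absent (z outside [9.5, 32.5]); Subtracting the remaining from the first: none of the subtracted shapes is present at this height, so the result so far is unchanged — 1 connected region. The result has 1 disconnected region.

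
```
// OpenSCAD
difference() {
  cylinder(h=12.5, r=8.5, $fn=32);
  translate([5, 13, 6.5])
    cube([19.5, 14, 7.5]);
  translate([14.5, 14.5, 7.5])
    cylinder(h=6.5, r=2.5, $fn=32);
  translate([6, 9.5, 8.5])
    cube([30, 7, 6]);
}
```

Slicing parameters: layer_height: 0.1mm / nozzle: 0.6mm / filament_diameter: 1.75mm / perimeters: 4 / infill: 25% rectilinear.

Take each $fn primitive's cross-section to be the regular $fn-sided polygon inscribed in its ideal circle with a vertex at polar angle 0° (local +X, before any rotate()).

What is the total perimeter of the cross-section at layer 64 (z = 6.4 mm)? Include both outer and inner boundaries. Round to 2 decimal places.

At z = 6.4 mm: the cylinder: section is a regular 32-gon, circumradius r=8.5 (perimeter = 2·32·8.500·sin(180°/32) = 53.32 mm); the cube at (5, 13) is absent (z outside [6.5, 14]); the cylinder at (14.5, 14.5) is not intersected at this z (z outside [7.5, 14]); the cube at (6, 9.5) does not reach this height (z outside [8.5, 14.5]); Taking the first minus the rest: none of the subtracted shapes is present at this height, so the r=8.5 cylinder is unchanged — boundary = 53.32 mm. Overall, the cross-section is a single solid region. Total boundary length (outer) = 53.32 mm.

53.32 mm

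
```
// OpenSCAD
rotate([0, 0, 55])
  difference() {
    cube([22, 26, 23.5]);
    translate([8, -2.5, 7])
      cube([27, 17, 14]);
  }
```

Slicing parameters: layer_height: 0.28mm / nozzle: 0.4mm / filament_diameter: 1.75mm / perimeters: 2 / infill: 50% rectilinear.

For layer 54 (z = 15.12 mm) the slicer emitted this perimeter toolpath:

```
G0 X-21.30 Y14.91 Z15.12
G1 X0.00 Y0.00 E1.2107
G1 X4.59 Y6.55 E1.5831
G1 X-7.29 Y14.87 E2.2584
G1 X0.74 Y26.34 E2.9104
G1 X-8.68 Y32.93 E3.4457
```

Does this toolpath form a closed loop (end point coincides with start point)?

Start point (G0): (-21.30, 14.91). End point (last G1): the path does not return to the start — open.

no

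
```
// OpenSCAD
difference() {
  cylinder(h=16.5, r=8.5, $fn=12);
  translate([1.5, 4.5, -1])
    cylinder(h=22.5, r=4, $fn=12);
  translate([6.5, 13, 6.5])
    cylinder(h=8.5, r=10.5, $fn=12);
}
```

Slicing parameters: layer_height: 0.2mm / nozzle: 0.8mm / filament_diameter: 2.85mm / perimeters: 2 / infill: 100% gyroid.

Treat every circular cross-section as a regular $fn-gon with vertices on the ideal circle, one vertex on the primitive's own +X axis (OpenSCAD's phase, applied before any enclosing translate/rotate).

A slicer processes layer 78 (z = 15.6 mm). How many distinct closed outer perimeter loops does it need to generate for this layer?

1

At z = 15.6 mm: the cylinder: section is a regular 12-gon, circumradius r=8.5; the r=4 cylinder at (1.5, 4.5) contributes a regular 12-gon of circumradius 4; the cylinder at (6.5, 13) does not reach this height (z outside [6.5, 15]); After the difference (first − rest): starting from the r=8.5 cylinder, the r=4 cylinder at (1.5, 4.5) partially overlaps it — only the 46.94 mm² overlap (of its 48.00 mm²) is removed, clipping the outline — 1 connected region. The result has 1 disconnected region.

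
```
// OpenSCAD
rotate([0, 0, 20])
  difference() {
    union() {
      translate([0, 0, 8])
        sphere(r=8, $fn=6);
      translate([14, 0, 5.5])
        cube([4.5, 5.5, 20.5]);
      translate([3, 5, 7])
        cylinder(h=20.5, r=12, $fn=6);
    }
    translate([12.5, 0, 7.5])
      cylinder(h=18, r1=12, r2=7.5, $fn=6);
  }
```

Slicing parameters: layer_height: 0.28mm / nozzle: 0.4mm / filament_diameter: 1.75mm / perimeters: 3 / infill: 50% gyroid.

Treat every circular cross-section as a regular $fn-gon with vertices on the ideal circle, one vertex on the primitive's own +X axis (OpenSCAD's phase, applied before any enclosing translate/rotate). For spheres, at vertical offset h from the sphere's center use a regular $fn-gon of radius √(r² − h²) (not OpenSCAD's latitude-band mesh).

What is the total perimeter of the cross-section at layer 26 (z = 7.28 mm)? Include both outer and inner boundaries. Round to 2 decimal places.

At z = 7.28 mm: the r=8 sphere contributes a regular 6-gon of circumradius √(8²−0.72²) = 7.968 (perimeter = 2·6·7.968·sin(180°/6) = 47.81 mm); the cube at (14, 0) (footprint 4.5×5.5) is included at this height (perimeter 20.00 mm); the r=12 cylinder at (3, 5) contributes a regular 6-gon of circumradius 12 (perimeter = 2·6·12.000·sin(180°/6) = 72.00 mm); Combining (union): the regions partially overlap (shared area 141.41 mm²), so the edge portions inside another operand are dropped and the merged outline is re-measured after clipping — boundary = 90.07 mm; the cone at (12.5, 0) is absent (z outside [7.5, 25.5]); Subtracting the remaining from the first: none of the subtracted shapes is present at this height, so the result so far is unchanged — boundary = 90.07 mm; (whole slice rotated 20° about Z — lengths, areas and connectivity unchanged). Overall, the cross-section is a single solid region. Total boundary length (outer) = 90.07 mm.

90.07 mm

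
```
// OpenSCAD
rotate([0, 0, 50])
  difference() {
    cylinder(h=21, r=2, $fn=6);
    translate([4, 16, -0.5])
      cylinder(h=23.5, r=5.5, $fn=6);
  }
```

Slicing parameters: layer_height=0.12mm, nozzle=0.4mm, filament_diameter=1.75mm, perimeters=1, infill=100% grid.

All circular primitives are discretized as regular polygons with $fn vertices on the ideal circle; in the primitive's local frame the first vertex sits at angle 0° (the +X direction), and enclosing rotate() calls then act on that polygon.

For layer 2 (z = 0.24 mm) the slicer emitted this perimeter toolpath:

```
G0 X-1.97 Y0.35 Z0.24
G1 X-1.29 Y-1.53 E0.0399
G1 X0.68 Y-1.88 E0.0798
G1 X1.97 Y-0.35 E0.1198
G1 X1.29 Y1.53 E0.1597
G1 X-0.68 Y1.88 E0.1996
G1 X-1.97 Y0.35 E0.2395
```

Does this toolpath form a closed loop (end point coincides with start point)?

Start point (G0): (-1.97, 0.35). End point (last G1): the path returns to the start — closed.

yes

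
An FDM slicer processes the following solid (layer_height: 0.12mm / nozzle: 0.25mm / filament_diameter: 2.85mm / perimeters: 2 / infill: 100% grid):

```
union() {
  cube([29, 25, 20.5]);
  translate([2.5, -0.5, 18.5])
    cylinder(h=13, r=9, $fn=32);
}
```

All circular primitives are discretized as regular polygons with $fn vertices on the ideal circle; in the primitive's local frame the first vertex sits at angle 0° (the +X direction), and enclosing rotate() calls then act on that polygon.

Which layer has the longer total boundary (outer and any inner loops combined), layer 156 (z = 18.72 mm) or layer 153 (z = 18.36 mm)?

layer 156 (z = 18.72 mm)

Layer 156 (z = 18.72): the cube (footprint 29×25) is included at this height (perimeter 108.00 mm); the r=9 cylinder at (2.5, -0.5) contributes a regular 32-gon of circumradius 9 (perimeter = 2·32·9.000·sin(180°/32) = 56.46 mm); Combining (union): the regions partially overlap (shared area 79.61 mm²), so the edge portions inside another operand are dropped and the merged outline is re-measured after clipping — boundary = 128.75 mm. So its perimeter = 128.75 mm. Layer 153 (z = 18.36): the cube is present — its section is the full 29×25 rectangle (perimeter 108.00 mm); the cylinder at (2.5, -0.5) is not intersected at this z (z outside [18.5, 31.5]); Combining (union): only the 29×25 cube is present, so the union is just that shape — boundary = 108.00 mm. So its perimeter = 108.00 mm. Layer 156 is larger (128.75 vs 108.00 mm).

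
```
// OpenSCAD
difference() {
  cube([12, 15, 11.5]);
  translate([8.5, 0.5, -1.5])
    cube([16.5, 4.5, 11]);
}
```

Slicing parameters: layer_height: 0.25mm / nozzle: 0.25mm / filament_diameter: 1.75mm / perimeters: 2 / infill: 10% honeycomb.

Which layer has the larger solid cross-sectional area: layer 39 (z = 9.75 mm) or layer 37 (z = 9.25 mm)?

Layer 39 (z = 9.75): the cube is present — its section is the full 12×15 rectangle (area 180.00 mm²); the cube at (8.5, 0.5) is absent (z outside [-1.5, 9.5]); Subtracting the remaining from the first: none of the subtracted shapes is present at this height, so the 12×15 cube is unchanged — area = 180.00 mm². So its area = 180.00 mm². Layer 37 (z = 9.25): the cube (footprint 12×15) is included at this height (area 180.00 mm²); the 16.5×4.5 cube at (8.5, 0.5) contributes its full rectangle (area 74.25 mm²); Subtracting the remaining from the first: starting from the 12×15 cube (180.00 mm²), the 16.5×4.5 cube at (8.5, 0.5) partially overlaps it — only the 15.75 mm² overlap (of its 74.25 mm²) is removed, clipping the outline — area = 164.25 mm². So its area = 164.25 mm². Layer 39 is larger (180.00 vs 164.25 mm²).

layer 39 (z = 9.75 mm)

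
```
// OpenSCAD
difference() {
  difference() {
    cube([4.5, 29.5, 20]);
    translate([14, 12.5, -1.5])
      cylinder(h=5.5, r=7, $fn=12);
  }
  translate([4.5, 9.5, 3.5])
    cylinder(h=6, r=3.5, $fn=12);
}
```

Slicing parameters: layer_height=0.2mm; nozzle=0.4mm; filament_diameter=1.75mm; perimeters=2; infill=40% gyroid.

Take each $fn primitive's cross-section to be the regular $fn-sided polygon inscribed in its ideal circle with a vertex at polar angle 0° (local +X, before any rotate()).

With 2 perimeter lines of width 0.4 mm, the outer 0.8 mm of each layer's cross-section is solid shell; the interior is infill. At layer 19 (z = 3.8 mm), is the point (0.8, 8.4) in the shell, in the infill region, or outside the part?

shell

At z = 3.8 mm: the 4.5×29.5 cube contributes its full rectangle; the cylinder at (14, 12.5): section is a regular 12-gon, circumradius r=7; Taking the first minus the rest: starting from the 4.5×29.5 cube, the r=7 cylinder at (14, 12.5) misses the remaining region (no effect) — 1 connected region; the r=3.5 cylinder at (4.5, 9.5) contributes a regular 12-gon of circumradius 3.5; Taking the first minus the rest: starting from that combined region, the r=3.5 cylinder at (4.5, 9.5) partially overlaps it — only the 18.38 mm² overlap (of its 36.75 mm²) is removed, clipping the outline — 1 connected region. Overall, the cross-section is a single solid region. The nearest boundary edge runs (1.00, 9.50)→(1.47, 7.75); distance from the point to it = 0.48 mm. The point is inside the cross-section, 0.48 mm from the nearest boundary — within the 0.8 mm shell band (2 × 0.4).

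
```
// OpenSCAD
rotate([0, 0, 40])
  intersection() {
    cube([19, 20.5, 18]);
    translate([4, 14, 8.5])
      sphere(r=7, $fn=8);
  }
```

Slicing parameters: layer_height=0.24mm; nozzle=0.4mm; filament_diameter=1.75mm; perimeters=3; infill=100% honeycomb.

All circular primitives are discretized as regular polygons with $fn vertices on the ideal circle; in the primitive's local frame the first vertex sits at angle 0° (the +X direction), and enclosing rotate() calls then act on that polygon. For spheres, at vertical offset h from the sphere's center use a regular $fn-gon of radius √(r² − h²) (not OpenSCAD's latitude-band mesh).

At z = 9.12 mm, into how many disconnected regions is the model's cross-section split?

1

At z = 9.12 mm: the cube is present — its section is the full 19×20.5 rectangle; the sphere at (4, 14): section is a regular 8-gon, circumradius = √(r²−h²) = √(7²−0.62²) = 6.972; Taking the intersection: the r=7 sphere at (4, 14) partially overlaps the 19×20.5 cube; clipping to the common part keeps 117.37 mm² — 1 connected region; (rotated 40° about Z; rotation is an isometry so areas/perimeters/island counts are preserved). The result has 1 disconnected region.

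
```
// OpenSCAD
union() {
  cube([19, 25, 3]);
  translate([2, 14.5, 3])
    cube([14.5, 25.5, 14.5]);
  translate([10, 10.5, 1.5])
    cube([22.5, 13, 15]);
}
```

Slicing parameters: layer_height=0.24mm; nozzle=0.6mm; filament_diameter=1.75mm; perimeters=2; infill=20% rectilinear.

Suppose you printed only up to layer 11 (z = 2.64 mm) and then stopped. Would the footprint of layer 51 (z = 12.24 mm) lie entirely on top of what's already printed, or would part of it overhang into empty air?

Compare the two slices. At z = 2.64: the cube (footprint 19×25) is included at this height (area 475.00 mm²); the cube at (2, 14.5) is not intersected at this z (z outside [3, 17.5]); the 22.5×13 cube at (10, 10.5) contributes its full rectangle (area 292.50 mm²); Taking the union: the regions partially overlap — summed areas 767.50 mm² minus the doubly-counted overlap 117.00 mm² gives 650.50 mm² — area = 650.50 mm². At z = 12.24: the cube is absent (z outside [0, 3]); the 14.5×25.5 cube at (2, 14.5) contributes its full rectangle (area 369.75 mm²); the cube at (10, 10.5) (footprint 22.5×13) is included at this height (area 292.50 mm²); Taking the union: the regions partially overlap — summed areas 662.25 mm² minus the doubly-counted overlap 58.50 mm² gives 603.75 mm² — area = 603.75 mm². Checking containment: at z = 12.24 the cross-section extends beyond the z = 2.64 cross-section by about 217.50 mm².

part overhangs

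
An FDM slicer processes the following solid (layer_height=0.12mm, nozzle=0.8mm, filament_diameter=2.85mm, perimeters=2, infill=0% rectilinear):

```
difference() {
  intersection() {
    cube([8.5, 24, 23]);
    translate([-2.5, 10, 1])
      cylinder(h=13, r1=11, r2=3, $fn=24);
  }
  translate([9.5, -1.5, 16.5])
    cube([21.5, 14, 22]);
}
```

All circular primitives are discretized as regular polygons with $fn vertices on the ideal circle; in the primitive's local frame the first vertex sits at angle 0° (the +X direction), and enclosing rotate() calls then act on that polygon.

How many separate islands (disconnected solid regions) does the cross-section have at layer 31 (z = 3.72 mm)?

At z = 3.72 mm: the cube is present — its section is the full 8.5×24 rectangle; the cone at (-2.5, 10) contributes a regular 24-gon of circumradius 9.326 (interpolated between r1=11 and r2=3 at t=0.209); Keeping only the common overlap: the cone at (-2.5, 10) partially overlaps the 8.5×24 cube; clipping to the common part keeps 89.26 mm² — 1 connected region; the cube at (9.5, -1.5) does not reach this height (z outside [16.5, 38.5]); Subtracting the remaining from the first: none of the subtracted shapes is present at this height, so that combined region is unchanged — 1 connected region. Overall, the cross-section is a single solid region. Island count = 1.

1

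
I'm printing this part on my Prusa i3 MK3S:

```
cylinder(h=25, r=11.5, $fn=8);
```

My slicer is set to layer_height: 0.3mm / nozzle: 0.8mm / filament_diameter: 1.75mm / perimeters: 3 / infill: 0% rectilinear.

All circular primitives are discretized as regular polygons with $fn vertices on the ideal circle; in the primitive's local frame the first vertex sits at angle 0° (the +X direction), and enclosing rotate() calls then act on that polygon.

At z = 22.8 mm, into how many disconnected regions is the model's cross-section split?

At z = 22.8 mm: the cylinder: section is a regular 8-gon, circumradius r=11.5. The result has 1 disconnected region.

1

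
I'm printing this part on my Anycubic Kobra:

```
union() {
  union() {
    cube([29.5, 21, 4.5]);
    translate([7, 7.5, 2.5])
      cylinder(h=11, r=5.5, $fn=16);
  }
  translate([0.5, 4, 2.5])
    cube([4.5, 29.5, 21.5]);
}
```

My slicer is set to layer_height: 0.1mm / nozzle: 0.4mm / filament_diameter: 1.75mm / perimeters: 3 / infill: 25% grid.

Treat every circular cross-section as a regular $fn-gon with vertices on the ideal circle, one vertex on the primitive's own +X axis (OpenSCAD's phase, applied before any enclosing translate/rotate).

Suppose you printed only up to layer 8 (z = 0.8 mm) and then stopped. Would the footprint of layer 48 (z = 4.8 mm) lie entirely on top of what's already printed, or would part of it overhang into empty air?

Compare the two slices. At z = 0.8: the 29.5×21 cube contributes its full rectangle (area 619.50 mm²); the cylinder at (7, 7.5) does not reach this height (z outside [2.5, 13.5]); Combining (union): only the 29.5×21 cube is present, so the union is just that shape — area = 619.50 mm²; the cube at (0.5, 4) does not reach this height (z outside [2.5, 24]); Taking the union: only the result so far is present, so the union is just that shape — area = 619.50 mm². At z = 4.8: the cube is not intersected at this z (z outside [0, 4.5]); the cylinder at (7, 7.5): section is a regular 16-gon, circumradius r=5.5 (area = (16/2)·5.500²·sin(360°/16) = 92.61 mm²); Merging all regions: only the r=5.5 cylinder at (7, 7.5) is present, so the union is just that shape — area = 92.61 mm²; the cube at (0.5, 4) is present — its section is the full 4.5×29.5 rectangle (area 132.75 mm²); Taking the union: the regions partially overlap — summed areas 225.36 mm² minus the doubly-counted overlap 23.13 mm² gives 202.23 mm² — area = 202.23 mm². Checking containment: at z = 4.8 the cross-section extends beyond the z = 0.8 cross-section by about 56.25 mm².

part overhangs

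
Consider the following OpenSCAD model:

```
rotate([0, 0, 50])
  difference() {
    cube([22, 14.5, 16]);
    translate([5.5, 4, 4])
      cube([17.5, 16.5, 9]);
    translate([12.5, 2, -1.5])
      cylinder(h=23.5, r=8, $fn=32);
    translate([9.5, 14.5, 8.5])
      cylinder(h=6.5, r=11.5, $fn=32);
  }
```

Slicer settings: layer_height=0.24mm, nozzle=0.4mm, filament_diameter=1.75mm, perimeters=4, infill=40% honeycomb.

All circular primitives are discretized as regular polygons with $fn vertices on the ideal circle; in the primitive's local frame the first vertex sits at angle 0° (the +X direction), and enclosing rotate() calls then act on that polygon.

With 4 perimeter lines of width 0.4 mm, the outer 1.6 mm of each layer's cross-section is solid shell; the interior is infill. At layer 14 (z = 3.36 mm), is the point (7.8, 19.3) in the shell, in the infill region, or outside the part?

At z = 3.36 mm: the cube is present — its section is the full 22×14.5 rectangle; the cube at (5.5, 4) does not reach this height (z outside [4, 13]); the r=8 cylinder at (12.5, 2) gives a regular 32-gon of circumradius 8 (constant along its height); the cylinder at (9.5, 14.5) does not reach this height (z outside [8.5, 15]); After the difference (first − rest): starting from the 22×14.5 cube, the r=8 cylinder at (12.5, 2) partially overlaps it — only the 131.45 mm² overlap (of its 199.77 mm²) is removed, clipping the outline — 1 connected region; (rotated 50° about Z; rotation is an isometry so areas/perimeters/island counts are preserved). Overall, the cross-section is a single solid region. Undo the 50° rotation: the query point maps to (19.798, 6.431) in the un-rotated model frame. The nearest boundary edge runs (19.89, 5.06)→(19.15, 6.44); distance from the point to it = 0.56 mm. The point is inside the cross-section, 0.56 mm from the nearest boundary — within the 1.6 mm shell band (4 × 0.4).

shell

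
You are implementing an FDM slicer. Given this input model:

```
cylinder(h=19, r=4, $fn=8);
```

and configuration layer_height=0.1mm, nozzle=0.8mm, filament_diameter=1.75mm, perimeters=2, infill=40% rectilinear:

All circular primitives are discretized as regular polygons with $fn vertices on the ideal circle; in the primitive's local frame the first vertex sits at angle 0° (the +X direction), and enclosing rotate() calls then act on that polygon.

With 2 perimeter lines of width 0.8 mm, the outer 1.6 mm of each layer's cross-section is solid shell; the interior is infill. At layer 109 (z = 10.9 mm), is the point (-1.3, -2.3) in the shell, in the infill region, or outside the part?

shell

At z = 10.9 mm: the r=4 cylinder contributes a regular 8-gon of circumradius 4. Overall, the cross-section is a single solid region. The nearest boundary edge runs (-2.83, -2.83)→(-0.00, -4.00); distance from the point to it = 1.07 mm. The point is inside the cross-section, 1.07 mm from the nearest boundary — within the 1.6 mm shell band (2 × 0.8).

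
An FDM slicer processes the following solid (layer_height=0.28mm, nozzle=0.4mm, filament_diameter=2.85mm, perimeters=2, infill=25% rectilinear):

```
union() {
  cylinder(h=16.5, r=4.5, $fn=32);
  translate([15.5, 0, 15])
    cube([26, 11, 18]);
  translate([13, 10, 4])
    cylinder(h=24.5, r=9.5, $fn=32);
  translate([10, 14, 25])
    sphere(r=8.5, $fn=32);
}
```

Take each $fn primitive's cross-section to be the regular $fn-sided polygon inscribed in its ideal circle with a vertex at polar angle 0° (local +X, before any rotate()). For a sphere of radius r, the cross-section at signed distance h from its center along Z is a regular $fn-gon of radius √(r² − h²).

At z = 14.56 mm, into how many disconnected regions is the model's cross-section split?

At z = 14.56 mm: the cylinder: section is a regular 32-gon, circumradius r=4.5; the cube at (15.5, 0) is absent (z outside [15, 33]); the cylinder at (13, 10): section is a regular 32-gon, circumradius r=9.5; the sphere at (10, 14) is absent (|z−center|=10.440 > r=8.5); Combining (union): the 2 present regions are separate (no shared area or edge), so areas and boundary lengths simply add and each stays a separate island — 2 connected regions. The result has 2 disconnected regions.

2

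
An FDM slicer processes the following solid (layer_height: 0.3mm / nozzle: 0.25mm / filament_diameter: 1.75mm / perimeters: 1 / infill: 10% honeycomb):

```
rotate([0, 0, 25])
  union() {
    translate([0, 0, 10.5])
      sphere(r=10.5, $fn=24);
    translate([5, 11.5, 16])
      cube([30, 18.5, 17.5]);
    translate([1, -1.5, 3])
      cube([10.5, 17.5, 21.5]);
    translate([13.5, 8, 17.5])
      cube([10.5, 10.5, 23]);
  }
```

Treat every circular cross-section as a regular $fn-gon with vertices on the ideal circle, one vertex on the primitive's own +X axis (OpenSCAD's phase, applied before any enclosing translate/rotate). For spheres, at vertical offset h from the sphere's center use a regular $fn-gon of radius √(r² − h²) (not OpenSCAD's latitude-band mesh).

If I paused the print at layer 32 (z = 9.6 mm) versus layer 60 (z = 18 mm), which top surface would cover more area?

Layer 32 (z = 9.6): the r=10.5 sphere slices to a regular 24-gon of circumradius 10.461 (√(r²−h²) with h=0.9 from center) (area = (24/2)·10.461²·sin(360°/24) = 339.90 mm²); the cube at (5, 11.5) is not intersected at this z (z outside [16, 33.5]); the cube at (1, -1.5) (footprint 10.5×17.5) is included at this height (area 183.75 mm²); the cube at (13.5, 8) does not reach this height (z outside [17.5, 40.5]); Combining (union): the regions partially overlap — summed areas 523.65 mm² minus the doubly-counted overlap 88.62 mm² gives 435.03 mm² — area = 435.03 mm²; (rotated 25° about Z; rotation is an isometry so areas/perimeters/island counts are preserved). So its area = 435.03 mm². Layer 60 (z = 18): the r=10.5 sphere contributes a regular 24-gon of circumradius √(10.5²−7.5²) = 7.348 (area = (24/2)·7.348²·sin(360°/24) = 167.71 mm²); the cube at (5, 11.5) is present — its section is the full 30×18.5 rectangle (area 555.00 mm²); the cube at (1, -1.5) (footprint 10.5×17.5) is included at this height (area 183.75 mm²); the 10.5×10.5 cube at (13.5, 8) contributes its full rectangle (area 110.25 mm²); Merging all regions: the regions partially overlap — summed areas 1016.71 mm² minus the doubly-counted overlap 146.77 mm² gives 869.94 mm² — area = 869.94 mm²; (whole slice rotated 25° about Z — lengths, areas and connectivity unchanged). So its area = 869.94 mm². Layer 60 is larger (869.94 vs 435.03 mm²).

layer 60 (z = 18 mm)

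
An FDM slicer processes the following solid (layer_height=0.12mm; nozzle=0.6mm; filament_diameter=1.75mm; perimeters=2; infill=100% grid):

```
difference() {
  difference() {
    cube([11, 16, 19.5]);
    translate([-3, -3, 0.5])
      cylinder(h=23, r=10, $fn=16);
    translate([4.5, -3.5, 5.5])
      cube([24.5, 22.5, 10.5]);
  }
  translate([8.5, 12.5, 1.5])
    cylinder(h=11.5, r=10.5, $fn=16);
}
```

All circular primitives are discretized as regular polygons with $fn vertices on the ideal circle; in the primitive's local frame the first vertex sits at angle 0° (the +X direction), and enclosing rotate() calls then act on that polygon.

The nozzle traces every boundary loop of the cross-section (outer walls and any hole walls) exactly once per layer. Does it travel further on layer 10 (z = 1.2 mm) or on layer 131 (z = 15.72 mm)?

layer 10 (z = 1.2 mm)

Layer 10 (z = 1.2): the cube is present — its section is the full 11×16 rectangle (perimeter 54.00 mm); the cylinder at (-3, -3): section is a regular 16-gon, circumradius r=10 (perimeter = 2·16·10.000·sin(180°/16) = 62.43 mm); the cube at (4.5, -3.5) is not intersected at this z (z outside [5.5, 16]); Taking the first minus the rest: starting from the 11×16 cube, the r=10 cylinder at (-3, -3) partially overlaps it — only the 27.33 mm² overlap (of its 306.15 mm²) is removed, clipping the outline — boundary = 50.68 mm; the cylinder at (8.5, 12.5) does not reach this height (z outside [1.5, 13]); Taking the first minus the rest: none of the subtracted shapes is present at this height, so the result so far is unchanged — boundary = 50.68 mm. So its perimeter = 50.68 mm. Layer 131 (z = 15.72): the cube is present — its section is the full 11×16 rectangle (perimeter 54.00 mm); the r=10 cylinder at (-3, -3) gives a regular 16-gon of circumradius 10 (constant along its height) (perimeter = 2·16·10.000·sin(180°/16) = 62.43 mm); the cube at (4.5, -3.5) is present — its section is the full 24.5×22.5 rectangle (perimeter 94.00 mm); Taking the first minus the rest: starting from the 11×16 cube, the r=10 cylinder at (-3, -3) partially overlaps it — only the 27.33 mm² overlap (of its 306.15 mm²) is removed, clipping the outline; the 24.5×22.5 cube at (4.5, -3.5) partially overlaps it — only the 100.23 mm² overlap (of its 551.25 mm²) is removed, clipping the outline — boundary = 32.18 mm; the cylinder at (8.5, 12.5) is not intersected at this z (z outside [1.5, 13]); Taking the first minus the rest: none of the subtracted shapes is present at this height, so the result so far is unchanged — boundary = 32.18 mm. So its perimeter = 32.18 mm. Layer 10 is larger (50.68 vs 32.18 mm).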